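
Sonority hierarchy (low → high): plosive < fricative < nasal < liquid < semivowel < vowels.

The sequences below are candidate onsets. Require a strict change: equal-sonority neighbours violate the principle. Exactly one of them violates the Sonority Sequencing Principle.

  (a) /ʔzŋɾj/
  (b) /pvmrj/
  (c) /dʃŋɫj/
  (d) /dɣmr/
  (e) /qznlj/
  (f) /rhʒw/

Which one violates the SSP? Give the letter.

(a) sonority 1-2-3-4-5: well-formed.
(b) sonority 1-2-3-4-5: well-formed.
(c) sonority 1-2-3-4-5: well-formed.
(d) sonority 1-2-3-4: well-formed.
(e) sonority 1-2-3-4-5: well-formed.
(f) sonority 4-2-2-5: ill-formed.

f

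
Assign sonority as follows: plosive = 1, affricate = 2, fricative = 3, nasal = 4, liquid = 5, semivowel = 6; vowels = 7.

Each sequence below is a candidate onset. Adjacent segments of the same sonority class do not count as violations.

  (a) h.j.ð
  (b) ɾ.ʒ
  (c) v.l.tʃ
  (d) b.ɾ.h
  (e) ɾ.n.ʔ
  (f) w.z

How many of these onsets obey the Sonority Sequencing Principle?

(a) sonority 3-6-3: ill-formed.
(b) sonority 5-3: ill-formed.
(c) sonority 3-5-2: ill-formed.
(d) sonority 1-5-3: ill-formed.
(e) sonority 5-4-1: ill-formed.
(f) sonority 6-3: ill-formed.

0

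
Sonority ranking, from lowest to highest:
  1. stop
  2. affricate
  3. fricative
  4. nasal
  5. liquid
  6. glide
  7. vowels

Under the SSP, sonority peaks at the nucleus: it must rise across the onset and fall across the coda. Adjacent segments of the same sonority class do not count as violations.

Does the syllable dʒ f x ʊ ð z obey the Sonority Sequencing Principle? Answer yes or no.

yes

Onset: /dʒ/ is an affricate (sonority 2), /f/ is a fricative (sonority 3), /x/ is a fricative (sonority 3); then the nucleus /ʊ/ (sonority 7).
Onset profile 2-3-3-7 — rises to the nucleus.
Coda: /ð/ is a fricative (sonority 3), /z/ is a fricative (sonority 3).
Coda profile 7-3-3 — falls from the nucleus.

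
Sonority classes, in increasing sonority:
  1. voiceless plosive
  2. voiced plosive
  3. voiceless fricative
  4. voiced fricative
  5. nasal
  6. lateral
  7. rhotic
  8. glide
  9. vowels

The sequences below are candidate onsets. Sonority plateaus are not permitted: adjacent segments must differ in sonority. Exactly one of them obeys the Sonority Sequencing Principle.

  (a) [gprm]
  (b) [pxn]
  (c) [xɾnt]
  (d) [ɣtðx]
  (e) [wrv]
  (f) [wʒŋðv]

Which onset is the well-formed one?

(a) [gprm]: profile 2-1-7-5 — violates.
(b) [pxn]: profile 1-3-5 — obeys.
(c) [xɾnt]: profile 3-7-5-1 — violates.
(d) [ɣtðx]: profile 4-1-4-3 — violates.
(e) [wrv]: profile 8-7-4 — violates.
(f) [wʒŋðv]: profile 8-4-5-4-4 — violates.

b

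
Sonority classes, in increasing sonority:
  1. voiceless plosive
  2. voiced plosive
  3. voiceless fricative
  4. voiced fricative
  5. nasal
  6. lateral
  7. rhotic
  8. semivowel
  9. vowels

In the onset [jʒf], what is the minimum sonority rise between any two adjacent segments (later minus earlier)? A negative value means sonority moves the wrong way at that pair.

/j/: semivowel = 8.
/ʒ/: voiced fricative = 4.
/f/: voiceless fricative = 3.
/j/→/ʒ/: change -4.
/ʒ/→/f/: change -1.
Minimum = -4.

-4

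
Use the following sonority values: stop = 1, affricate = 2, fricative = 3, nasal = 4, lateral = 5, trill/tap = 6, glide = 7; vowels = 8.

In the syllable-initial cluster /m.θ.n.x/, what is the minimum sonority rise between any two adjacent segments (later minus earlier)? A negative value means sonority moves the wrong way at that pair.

-1

/m/ is a nasal (sonority 4).
/θ/ is a fricative (sonority 3).
/n/ is a nasal (sonority 4).
/x/ is a fricative (sonority 3).
/m/→/θ/: change -1.
/θ/→/n/: change +1.
/n/→/x/: change -1.
Minimum = -1.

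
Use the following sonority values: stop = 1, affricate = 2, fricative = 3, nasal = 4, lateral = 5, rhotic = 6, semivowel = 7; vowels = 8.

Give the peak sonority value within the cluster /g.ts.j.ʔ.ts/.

/g/ — stop, sonority 1.
/ts/ — affricate, sonority 2.
/j/ — semivowel, sonority 7.
/ʔ/ — stop, sonority 1.
/ts/ — affricate, sonority 2.
The maximum is 7.

7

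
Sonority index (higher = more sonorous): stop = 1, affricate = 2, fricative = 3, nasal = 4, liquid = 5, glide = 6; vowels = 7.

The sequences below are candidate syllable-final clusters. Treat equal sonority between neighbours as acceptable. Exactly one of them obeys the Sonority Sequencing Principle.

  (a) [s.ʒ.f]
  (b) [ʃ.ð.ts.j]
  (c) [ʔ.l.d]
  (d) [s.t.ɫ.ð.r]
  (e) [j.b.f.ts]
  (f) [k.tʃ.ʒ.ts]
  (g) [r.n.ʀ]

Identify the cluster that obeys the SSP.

(a) sonority 3-3-3: well-formed.
(b) sonority 3-3-2-6: ill-formed.
(c) sonority 1-5-1: ill-formed.
(d) sonority 3-1-5-3-5: ill-formed.
(e) sonority 6-1-3-2: ill-formed.
(f) sonority 1-2-3-2: ill-formed.
(g) sonority 5-4-5: ill-formed.

a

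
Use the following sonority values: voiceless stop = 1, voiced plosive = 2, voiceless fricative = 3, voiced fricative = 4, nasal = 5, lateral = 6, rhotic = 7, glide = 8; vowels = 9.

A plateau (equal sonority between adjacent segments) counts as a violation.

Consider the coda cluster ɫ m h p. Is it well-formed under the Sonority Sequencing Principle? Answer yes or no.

/ɫ/ is a lateral (sonority 6).
/m/ is a nasal (sonority 5).
/h/ is a voiceless fricative (sonority 3).
/p/ is a voiceless stop (sonority 1).
The profile 6-5-3-1 strictly falls, so the coda cluster satisfies the SSP.

yes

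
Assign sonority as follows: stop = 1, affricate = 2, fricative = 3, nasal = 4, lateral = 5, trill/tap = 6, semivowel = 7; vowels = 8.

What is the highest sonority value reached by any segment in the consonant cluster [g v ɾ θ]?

6

/g/ — stop, sonority 1.
/v/ — fricative, sonority 3.
/ɾ/ — trill/tap, sonority 6.
/θ/ — fricative, sonority 3.
The maximum is 6.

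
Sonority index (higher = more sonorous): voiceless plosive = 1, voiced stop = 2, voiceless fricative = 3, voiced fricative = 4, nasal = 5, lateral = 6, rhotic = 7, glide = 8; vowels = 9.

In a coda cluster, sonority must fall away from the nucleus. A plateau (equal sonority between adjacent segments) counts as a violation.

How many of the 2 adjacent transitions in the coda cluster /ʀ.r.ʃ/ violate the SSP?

1

/ʀ/ is a rhotic (sonority 7).
/r/ is a rhotic (sonority 7).
/ʃ/ is a voiceless fricative (sonority 3).
/ʀ/→/r/: 7→7 (plateau) — violation.
/r/→/ʃ/: 7→3 (falls) — ok.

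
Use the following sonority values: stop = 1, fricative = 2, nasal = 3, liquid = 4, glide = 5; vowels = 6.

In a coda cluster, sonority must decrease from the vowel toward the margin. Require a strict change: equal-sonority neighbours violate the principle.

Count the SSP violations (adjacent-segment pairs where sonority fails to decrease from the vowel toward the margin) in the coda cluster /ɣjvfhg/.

/ɣ/: fricative = 2.
/j/: glide = 5.
/v/: fricative = 2.
/f/: fricative = 2.
/h/: fricative = 2.
/g/: stop = 1.
/ɣ/→/j/: 2→5 (does not fall) — violation.
/j/→/v/: 5→2 (falls) — ok.
/v/→/f/: 2→2 (plateau) — violation.
/f/→/h/: 2→2 (plateau) — violation.
/h/→/g/: 2→1 (falls) — ok.

3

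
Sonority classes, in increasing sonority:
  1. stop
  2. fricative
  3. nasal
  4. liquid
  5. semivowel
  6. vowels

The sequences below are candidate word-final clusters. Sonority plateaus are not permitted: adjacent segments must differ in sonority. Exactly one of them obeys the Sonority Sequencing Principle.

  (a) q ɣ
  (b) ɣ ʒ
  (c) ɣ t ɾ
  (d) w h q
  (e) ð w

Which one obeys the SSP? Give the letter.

d

(a) q ɣ: profile 1-2 — violates.
(b) ɣ ʒ: profile 2-2 — violates.
(c) ɣ t ɾ: profile 2-1-4 — violates.
(d) w h q: profile 5-2-1 — obeys.
(e) ð w: profile 2-5 — violates.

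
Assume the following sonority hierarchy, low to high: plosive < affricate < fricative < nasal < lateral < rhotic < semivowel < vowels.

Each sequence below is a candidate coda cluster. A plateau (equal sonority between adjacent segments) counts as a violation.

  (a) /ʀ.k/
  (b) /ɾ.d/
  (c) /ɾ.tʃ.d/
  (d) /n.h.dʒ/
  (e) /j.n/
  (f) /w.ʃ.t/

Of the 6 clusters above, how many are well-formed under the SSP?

6

(a) sonority 6-1: well-formed.
(b) sonority 6-1: well-formed.
(c) sonority 6-2-1: well-formed.
(d) sonority 4-3-2: well-formed.
(e) sonority 7-4: well-formed.
(f) sonority 7-3-1: well-formed.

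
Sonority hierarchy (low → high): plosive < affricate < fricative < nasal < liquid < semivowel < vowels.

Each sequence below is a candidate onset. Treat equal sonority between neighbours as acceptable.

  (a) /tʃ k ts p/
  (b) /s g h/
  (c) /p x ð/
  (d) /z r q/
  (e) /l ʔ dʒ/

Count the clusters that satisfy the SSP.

1

(a) 2-1-2-1 → violates
(b) 3-1-3 → violates
(c) 1-3-3 → obeys
(d) 3-5-1 → violates
(e) 5-1-2 → violates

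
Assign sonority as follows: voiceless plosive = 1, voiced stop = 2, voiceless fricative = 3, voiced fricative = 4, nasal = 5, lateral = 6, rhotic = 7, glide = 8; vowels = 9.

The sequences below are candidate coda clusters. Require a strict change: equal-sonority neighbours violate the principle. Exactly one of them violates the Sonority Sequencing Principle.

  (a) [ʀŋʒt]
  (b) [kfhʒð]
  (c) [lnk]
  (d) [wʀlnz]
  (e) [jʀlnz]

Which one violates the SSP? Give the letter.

(a) 7-5-4-1 → obeys
(b) 1-3-3-4-4 → violates
(c) 6-5-1 → obeys
(d) 8-7-6-5-4 → obeys
(e) 8-7-6-5-4 → obeys

b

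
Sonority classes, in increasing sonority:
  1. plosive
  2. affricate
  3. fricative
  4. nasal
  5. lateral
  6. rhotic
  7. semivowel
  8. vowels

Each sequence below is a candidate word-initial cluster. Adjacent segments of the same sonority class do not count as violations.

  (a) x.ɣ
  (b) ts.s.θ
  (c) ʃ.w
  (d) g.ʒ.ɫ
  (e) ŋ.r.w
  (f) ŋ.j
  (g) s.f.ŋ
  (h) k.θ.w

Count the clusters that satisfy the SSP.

8

(a) x.ɣ: profile 3-3 — obeys.
(b) ts.s.θ: profile 2-3-3 — obeys.
(c) ʃ.w: profile 3-7 — obeys.
(d) g.ʒ.ɫ: profile 1-3-5 — obeys.
(e) ŋ.r.w: profile 4-6-7 — obeys.
(f) ŋ.j: profile 4-7 — obeys.
(g) s.f.ŋ: profile 3-3-4 — obeys.
(h) k.θ.w: profile 1-3-7 — obeys.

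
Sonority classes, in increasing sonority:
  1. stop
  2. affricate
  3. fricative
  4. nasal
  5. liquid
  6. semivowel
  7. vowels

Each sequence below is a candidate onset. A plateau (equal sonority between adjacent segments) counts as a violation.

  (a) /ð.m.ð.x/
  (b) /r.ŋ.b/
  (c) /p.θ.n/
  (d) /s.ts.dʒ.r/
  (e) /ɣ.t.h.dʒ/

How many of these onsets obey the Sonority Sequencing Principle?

(a) sonority 3-4-3-3: ill-formed.
(b) sonority 5-4-1: ill-formed.
(c) sonority 1-3-4: well-formed.
(d) sonority 3-2-2-5: ill-formed.
(e) sonority 3-1-3-2: ill-formed.

1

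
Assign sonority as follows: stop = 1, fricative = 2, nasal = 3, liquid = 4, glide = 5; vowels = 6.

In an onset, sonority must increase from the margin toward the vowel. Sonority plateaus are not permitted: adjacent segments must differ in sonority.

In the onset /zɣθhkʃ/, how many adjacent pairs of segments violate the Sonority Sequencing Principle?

4

/z/: fricative = 2.
/ɣ/: fricative = 2.
/θ/: fricative = 2.
/h/: fricative = 2.
/k/: stop = 1.
/ʃ/: fricative = 2.
/z/→/ɣ/: 2→2 (plateau) — violation.
/ɣ/→/θ/: 2→2 (plateau) — violation.
/θ/→/h/: 2→2 (plateau) — violation.
/h/→/k/: 2→1 (does not rise) — violation.
/k/→/ʃ/: 1→2 (rises) — ok.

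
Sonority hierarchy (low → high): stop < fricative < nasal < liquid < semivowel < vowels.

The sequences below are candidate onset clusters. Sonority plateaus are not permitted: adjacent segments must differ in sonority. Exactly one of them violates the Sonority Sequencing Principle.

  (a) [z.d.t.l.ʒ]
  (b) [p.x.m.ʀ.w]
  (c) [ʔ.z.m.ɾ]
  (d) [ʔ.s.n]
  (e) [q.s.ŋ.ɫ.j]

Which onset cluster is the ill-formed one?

a

(a) sonority 2-1-1-4-2: ill-formed.
(b) sonority 1-2-3-4-5: well-formed.
(c) sonority 1-2-3-4: well-formed.
(d) sonority 1-2-3: well-formed.
(e) sonority 1-2-3-4-5: well-formed.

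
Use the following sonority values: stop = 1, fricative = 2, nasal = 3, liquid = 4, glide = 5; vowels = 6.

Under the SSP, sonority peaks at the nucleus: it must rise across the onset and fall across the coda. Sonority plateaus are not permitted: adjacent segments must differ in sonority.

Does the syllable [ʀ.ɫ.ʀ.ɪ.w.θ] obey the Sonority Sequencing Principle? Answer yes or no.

Onset: /ʀ/ is a liquid (sonority 4), /ɫ/ is a liquid (sonority 4), /ʀ/ is a liquid (sonority 4); then the nucleus /ɪ/ (sonority 6).
Onset profile 4-4-4-6 — does not strictly rise throughout.
Coda: /w/ is a glide (sonority 5), /θ/ is a fricative (sonority 2).
Coda profile 6-5-2 — falls from the nucleus.

no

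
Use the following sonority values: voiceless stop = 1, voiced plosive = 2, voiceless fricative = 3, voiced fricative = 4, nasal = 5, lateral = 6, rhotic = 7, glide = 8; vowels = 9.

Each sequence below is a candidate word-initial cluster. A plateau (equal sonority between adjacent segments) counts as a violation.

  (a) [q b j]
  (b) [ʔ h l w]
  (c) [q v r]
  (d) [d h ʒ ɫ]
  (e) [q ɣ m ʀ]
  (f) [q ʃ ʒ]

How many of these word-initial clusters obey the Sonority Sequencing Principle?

6

(a) 1-2-8 → obeys
(b) 1-3-6-8 → obeys
(c) 1-4-7 → obeys
(d) 2-3-4-6 → obeys
(e) 1-4-5-7 → obeys
(f) 1-3-4 → obeys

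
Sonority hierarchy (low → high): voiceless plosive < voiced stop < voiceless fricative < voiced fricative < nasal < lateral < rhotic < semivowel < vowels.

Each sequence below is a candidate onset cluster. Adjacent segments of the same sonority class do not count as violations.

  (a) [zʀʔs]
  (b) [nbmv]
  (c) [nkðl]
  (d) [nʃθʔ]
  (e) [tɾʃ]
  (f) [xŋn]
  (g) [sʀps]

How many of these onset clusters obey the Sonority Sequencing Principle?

1

(a) [zʀʔs]: profile 4-7-1-3 — violates.
(b) [nbmv]: profile 5-2-5-4 — violates.
(c) [nkðl]: profile 5-1-4-6 — violates.
(d) [nʃθʔ]: profile 5-3-3-1 — violates.
(e) [tɾʃ]: profile 1-7-3 — violates.
(f) [xŋn]: profile 3-5-5 — obeys.
(g) [sʀps]: profile 3-7-1-3 — violates.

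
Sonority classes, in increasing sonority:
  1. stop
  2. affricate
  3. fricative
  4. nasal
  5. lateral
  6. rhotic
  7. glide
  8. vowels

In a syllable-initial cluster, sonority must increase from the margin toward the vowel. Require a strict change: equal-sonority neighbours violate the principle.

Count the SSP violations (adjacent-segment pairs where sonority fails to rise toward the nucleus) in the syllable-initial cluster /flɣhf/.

3

/f/ — fricative, sonority 3.
/l/ — lateral, sonority 5.
/ɣ/ — fricative, sonority 3.
/h/ — fricative, sonority 3.
/f/ — fricative, sonority 3.
/f/→/l/: 3→5 (rises) — ok.
/l/→/ɣ/: 5→3 (does not rise) — violation.
/ɣ/→/h/: 3→3 (plateau) — violation.
/h/→/f/: 3→3 (plateau) — violation.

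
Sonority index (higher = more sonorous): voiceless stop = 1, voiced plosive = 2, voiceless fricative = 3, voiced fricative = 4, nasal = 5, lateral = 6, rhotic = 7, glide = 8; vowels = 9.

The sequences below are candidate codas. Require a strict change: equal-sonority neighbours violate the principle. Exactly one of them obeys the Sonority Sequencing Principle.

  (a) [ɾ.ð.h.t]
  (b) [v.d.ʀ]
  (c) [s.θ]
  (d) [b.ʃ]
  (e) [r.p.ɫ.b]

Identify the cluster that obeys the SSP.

a

(a) 7-4-3-1 → obeys
(b) 4-2-7 → violates
(c) 3-3 → violates
(d) 2-3 → violates
(e) 7-1-6-2 → violates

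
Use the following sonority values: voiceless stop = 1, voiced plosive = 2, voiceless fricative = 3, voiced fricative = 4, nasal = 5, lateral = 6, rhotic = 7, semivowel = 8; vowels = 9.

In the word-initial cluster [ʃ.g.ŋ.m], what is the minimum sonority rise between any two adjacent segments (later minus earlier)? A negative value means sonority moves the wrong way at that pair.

/ʃ/ is a voiceless fricative (sonority 3).
/g/ is a voiced plosive (sonority 2).
/ŋ/ is a nasal (sonority 5).
/m/ is a nasal (sonority 5).
/ʃ/→/g/: change -1.
/g/→/ŋ/: change +3.
/ŋ/→/m/: change +0.
Minimum = -1.

-1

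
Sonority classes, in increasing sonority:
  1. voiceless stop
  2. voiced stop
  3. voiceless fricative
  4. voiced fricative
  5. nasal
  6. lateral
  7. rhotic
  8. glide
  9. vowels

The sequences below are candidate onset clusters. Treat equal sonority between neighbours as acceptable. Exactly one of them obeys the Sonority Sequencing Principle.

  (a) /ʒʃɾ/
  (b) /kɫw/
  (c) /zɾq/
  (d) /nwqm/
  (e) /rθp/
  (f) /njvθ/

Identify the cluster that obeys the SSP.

b

(a) 4-3-7 → violates
(b) 1-6-8 → obeys
(c) 4-7-1 → violates
(d) 5-8-1-5 → violates
(e) 7-3-1 → violates
(f) 5-8-4-3 → violates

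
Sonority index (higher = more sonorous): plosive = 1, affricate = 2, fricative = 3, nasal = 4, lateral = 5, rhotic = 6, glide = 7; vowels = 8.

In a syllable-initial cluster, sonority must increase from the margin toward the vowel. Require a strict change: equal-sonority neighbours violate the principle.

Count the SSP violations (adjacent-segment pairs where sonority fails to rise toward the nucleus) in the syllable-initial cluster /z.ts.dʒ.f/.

2

/z/ — fricative, sonority 3.
/ts/ — affricate, sonority 2.
/dʒ/ — affricate, sonority 2.
/f/ — fricative, sonority 3.
/z/→/ts/: 3→2 (does not rise) — violation.
/ts/→/dʒ/: 2→2 (plateau) — violation.
/dʒ/→/f/: 2→3 (rises) — ok.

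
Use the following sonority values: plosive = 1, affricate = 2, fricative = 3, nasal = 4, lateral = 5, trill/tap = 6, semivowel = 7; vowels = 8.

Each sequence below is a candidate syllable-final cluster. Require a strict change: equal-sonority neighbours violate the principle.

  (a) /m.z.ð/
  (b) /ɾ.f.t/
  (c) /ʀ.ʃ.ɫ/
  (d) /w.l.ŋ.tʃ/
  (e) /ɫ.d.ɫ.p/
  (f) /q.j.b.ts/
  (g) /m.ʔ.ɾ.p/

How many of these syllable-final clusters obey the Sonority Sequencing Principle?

(a) 4-3-3 → violates
(b) 6-3-1 → obeys
(c) 6-3-5 → violates
(d) 7-5-4-2 → obeys
(e) 5-1-5-1 → violates
(f) 1-7-1-2 → violates
(g) 4-1-6-1 → violates

2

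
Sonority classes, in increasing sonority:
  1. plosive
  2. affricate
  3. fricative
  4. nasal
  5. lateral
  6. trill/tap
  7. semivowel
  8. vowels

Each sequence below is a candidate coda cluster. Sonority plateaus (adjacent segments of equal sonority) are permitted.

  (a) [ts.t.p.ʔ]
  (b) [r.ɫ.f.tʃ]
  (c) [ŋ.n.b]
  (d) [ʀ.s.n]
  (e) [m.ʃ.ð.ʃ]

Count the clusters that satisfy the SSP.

(a) sonority 2-1-1-1: well-formed.
(b) sonority 6-5-3-2: well-formed.
(c) sonority 4-4-1: well-formed.
(d) sonority 6-3-4: ill-formed.
(e) sonority 4-3-3-3: well-formed.

4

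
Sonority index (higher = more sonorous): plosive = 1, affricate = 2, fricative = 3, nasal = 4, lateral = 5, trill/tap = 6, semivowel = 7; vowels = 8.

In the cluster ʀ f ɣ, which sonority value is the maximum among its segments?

/ʀ/: trill/tap = 6.
/f/: fricative = 3.
/ɣ/: fricative = 3.
The maximum is 6.

6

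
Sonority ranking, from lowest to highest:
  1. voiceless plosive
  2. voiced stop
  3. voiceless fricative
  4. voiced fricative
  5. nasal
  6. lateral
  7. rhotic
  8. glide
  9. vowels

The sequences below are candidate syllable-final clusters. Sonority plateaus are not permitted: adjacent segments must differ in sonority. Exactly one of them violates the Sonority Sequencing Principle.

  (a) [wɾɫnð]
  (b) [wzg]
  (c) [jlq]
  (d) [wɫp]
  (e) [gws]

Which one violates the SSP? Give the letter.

(a) [wɾɫnð]: profile 8-7-6-5-4 — obeys.
(b) [wzg]: profile 8-4-2 — obeys.
(c) [jlq]: profile 8-6-1 — obeys.
(d) [wɫp]: profile 8-6-1 — obeys.
(e) [gws]: profile 2-8-3 — violates.

e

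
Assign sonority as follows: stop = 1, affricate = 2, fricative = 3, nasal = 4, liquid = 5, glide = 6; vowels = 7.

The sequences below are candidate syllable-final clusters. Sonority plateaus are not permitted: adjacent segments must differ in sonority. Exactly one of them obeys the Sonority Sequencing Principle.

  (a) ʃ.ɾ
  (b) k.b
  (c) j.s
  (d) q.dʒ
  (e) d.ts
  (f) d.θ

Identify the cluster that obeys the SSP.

(a) 3-5 → violates
(b) 1-1 → violates
(c) 6-3 → obeys
(d) 1-2 → violates
(e) 1-2 → violates
(f) 1-3 → violates

c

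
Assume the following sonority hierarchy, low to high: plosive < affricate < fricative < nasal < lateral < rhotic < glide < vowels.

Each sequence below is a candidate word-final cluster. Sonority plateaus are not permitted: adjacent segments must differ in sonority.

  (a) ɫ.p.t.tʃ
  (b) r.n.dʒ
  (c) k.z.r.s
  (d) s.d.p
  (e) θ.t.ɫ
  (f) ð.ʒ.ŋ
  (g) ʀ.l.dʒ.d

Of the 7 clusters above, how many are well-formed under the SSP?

(a) ɫ.p.t.tʃ: profile 5-1-1-2 — violates.
(b) r.n.dʒ: profile 6-4-2 — obeys.
(c) k.z.r.s: profile 1-3-6-3 — violates.
(d) s.d.p: profile 3-1-1 — violates.
(e) θ.t.ɫ: profile 3-1-5 — violates.
(f) ð.ʒ.ŋ: profile 3-3-4 — violates.
(g) ʀ.l.dʒ.d: profile 6-5-2-1 — obeys.

2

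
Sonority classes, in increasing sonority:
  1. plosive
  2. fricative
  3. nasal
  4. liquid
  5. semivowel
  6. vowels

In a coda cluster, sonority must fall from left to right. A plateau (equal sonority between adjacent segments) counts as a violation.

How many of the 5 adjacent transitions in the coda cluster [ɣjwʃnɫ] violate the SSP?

/ɣ/: fricative = 2.
/j/: semivowel = 5.
/w/: semivowel = 5.
/ʃ/: fricative = 2.
/n/: nasal = 3.
/ɫ/: liquid = 4.
/ɣ/→/j/: 2→5 (does not fall) — violation.
/j/→/w/: 5→5 (plateau) — violation.
/w/→/ʃ/: 5→2 (falls) — ok.
/ʃ/→/n/: 2→3 (does not fall) — violation.
/n/→/ɫ/: 3→4 (does not fall) — violation.

4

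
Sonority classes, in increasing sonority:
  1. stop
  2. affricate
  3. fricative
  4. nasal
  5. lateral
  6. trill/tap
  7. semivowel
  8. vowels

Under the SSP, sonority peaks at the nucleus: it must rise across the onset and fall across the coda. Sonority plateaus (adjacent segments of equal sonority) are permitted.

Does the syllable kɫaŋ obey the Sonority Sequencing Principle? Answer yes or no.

yes

Onset: /k/ is a stop (sonority 1), /ɫ/ is a lateral (sonority 5); then the nucleus /a/ (sonority 8).
Onset profile 1-5-8 — rises to the nucleus.
Coda: /ŋ/ is a nasal (sonority 4).
Coda profile 8-4 — falls from the nucleus.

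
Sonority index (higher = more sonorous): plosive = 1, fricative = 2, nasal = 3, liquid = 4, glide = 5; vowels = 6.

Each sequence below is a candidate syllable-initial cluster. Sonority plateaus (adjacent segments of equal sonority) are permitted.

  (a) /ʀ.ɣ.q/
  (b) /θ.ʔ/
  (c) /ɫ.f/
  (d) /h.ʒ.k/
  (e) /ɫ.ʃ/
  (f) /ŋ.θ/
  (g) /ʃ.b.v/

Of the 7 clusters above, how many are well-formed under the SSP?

0

(a) sonority 4-2-1: ill-formed.
(b) sonority 2-1: ill-formed.
(c) sonority 4-2: ill-formed.
(d) sonority 2-2-1: ill-formed.
(e) sonority 4-2: ill-formed.
(f) sonority 3-2: ill-formed.
(g) sonority 2-1-2: ill-formed.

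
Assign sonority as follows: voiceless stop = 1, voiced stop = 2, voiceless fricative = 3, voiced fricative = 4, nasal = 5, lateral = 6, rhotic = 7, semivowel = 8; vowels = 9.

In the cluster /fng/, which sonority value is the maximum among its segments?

/f/ is a voiceless fricative (sonority 3).
/n/ is a nasal (sonority 5).
/g/ is a voiced stop (sonority 2).
The maximum is 5.

5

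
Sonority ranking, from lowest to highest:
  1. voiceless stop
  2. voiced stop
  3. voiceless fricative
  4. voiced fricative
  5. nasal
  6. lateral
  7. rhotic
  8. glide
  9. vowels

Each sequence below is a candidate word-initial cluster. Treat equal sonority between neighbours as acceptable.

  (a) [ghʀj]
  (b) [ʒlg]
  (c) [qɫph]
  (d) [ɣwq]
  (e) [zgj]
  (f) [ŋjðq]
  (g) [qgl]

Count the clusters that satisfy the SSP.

(a) 2-3-7-8 → obeys
(b) 4-6-2 → violates
(c) 1-6-1-3 → violates
(d) 4-8-1 → violates
(e) 4-2-8 → violates
(f) 5-8-4-1 → violates
(g) 1-2-6 → obeys

2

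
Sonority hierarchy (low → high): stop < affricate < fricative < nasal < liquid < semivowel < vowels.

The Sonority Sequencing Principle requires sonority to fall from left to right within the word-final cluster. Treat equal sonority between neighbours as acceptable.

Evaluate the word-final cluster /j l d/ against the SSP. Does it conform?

/j/ — semivowel, sonority 6.
/l/ — liquid, sonority 5.
/d/ — stop, sonority 1.
The profile 6-5-1 strictly falls, so the word-final cluster satisfies the SSP.

yes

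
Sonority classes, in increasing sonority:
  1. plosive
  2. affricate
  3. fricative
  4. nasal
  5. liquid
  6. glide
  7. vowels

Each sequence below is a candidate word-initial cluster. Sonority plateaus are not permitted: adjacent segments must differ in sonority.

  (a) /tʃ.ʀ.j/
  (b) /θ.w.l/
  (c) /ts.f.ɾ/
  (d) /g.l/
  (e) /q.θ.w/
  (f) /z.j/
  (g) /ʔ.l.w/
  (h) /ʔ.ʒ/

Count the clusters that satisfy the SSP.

(a) sonority 2-5-6: well-formed.
(b) sonority 3-6-5: ill-formed.
(c) sonority 2-3-5: well-formed.
(d) sonority 1-5: well-formed.
(e) sonority 1-3-6: well-formed.
(f) sonority 3-6: well-formed.
(g) sonority 1-5-6: well-formed.
(h) sonority 1-3: well-formed.

7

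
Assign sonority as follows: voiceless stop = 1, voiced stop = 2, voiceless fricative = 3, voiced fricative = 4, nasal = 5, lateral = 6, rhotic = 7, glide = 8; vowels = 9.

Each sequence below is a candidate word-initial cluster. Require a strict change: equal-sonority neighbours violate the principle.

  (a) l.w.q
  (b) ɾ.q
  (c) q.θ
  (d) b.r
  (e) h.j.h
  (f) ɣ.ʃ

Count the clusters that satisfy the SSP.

2

(a) 6-8-1 → violates
(b) 7-1 → violates
(c) 1-3 → obeys
(d) 2-7 → obeys
(e) 3-8-3 → violates
(f) 4-3 → violates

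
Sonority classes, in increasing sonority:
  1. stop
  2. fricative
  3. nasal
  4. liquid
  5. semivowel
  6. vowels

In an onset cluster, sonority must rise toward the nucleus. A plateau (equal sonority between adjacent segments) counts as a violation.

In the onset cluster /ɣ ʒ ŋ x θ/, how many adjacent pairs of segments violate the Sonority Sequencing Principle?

3

/ɣ/ is a fricative (sonority 2).
/ʒ/ is a fricative (sonority 2).
/ŋ/ is a nasal (sonority 3).
/x/ is a fricative (sonority 2).
/θ/ is a fricative (sonority 2).
/ɣ/→/ʒ/: 2→2 (plateau) — violation.
/ʒ/→/ŋ/: 2→3 (rises) — ok.
/ŋ/→/x/: 3→2 (does not rise) — violation.
/x/→/θ/: 2→2 (plateau) — violation.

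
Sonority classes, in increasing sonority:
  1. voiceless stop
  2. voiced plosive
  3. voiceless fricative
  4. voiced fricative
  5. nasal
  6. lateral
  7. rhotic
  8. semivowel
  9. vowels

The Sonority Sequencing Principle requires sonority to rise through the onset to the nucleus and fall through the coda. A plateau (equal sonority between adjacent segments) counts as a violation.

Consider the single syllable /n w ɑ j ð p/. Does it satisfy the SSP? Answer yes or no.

Onset: /n/ is a nasal (sonority 5), /w/ is a semivowel (sonority 8); then the nucleus /ɑ/ (sonority 9).
Onset profile 5-8-9 — rises to the nucleus.
Coda: /j/ is a semivowel (sonority 8), /ð/ is a voiced fricative (sonority 4), /p/ is a voiceless stop (sonority 1).
Coda profile 9-8-4-1 — falls from the nucleus.

yes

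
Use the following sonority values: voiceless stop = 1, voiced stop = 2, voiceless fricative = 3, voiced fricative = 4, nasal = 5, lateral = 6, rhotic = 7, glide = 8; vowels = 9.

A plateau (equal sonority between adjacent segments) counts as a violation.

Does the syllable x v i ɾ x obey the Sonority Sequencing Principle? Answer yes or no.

yes

Onset: /x/ is a voiceless fricative (sonority 3), /v/ is a voiced fricative (sonority 4); then the nucleus /i/ (sonority 9).
Onset profile 3-4-9 — rises to the nucleus.
Coda: /ɾ/ is a rhotic (sonority 7), /x/ is a voiceless fricative (sonority 3).
Coda profile 9-7-3 — falls from the nucleus.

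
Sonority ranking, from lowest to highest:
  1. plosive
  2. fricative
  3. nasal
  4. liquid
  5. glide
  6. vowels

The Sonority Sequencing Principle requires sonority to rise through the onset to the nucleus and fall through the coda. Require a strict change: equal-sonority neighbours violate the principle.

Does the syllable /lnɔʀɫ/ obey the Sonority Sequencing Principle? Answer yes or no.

Onset: /l/ is a liquid (sonority 4), /n/ is a nasal (sonority 3); then the nucleus /ɔ/ (sonority 6).
Onset profile 4-3-6 — does not strictly rise throughout.
Coda: /ʀ/ is a liquid (sonority 4), /ɫ/ is a liquid (sonority 4).
Coda profile 6-4-4 — does not strictly fall throughout.

no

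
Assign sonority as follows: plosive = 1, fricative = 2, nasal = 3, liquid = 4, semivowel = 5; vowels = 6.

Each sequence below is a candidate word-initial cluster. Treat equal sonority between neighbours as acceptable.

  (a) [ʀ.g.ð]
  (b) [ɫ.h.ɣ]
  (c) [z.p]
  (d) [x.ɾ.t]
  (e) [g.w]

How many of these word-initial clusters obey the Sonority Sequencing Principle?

1

(a) 4-1-2 → violates
(b) 4-2-2 → violates
(c) 2-1 → violates
(d) 2-4-1 → violates
(e) 1-5 → obeys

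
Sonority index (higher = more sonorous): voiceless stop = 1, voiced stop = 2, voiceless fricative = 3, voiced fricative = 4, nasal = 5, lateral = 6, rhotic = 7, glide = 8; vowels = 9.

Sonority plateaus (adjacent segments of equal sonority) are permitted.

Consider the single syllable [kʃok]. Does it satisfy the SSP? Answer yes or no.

Onset: /k/ is a voiceless stop (sonority 1), /ʃ/ is a voiceless fricative (sonority 3); then the nucleus /o/ (sonority 9).
Onset profile 1-3-9 — rises to the nucleus.
Coda: /k/ is a voiceless stop (sonority 1).
Coda profile 9-1 — falls from the nucleus.

yes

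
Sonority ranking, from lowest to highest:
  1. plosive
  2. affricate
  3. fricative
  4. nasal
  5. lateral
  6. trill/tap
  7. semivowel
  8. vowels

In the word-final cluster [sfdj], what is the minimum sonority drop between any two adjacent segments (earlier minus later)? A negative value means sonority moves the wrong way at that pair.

-6

/s/ is a fricative (sonority 3).
/f/ is a fricative (sonority 3).
/d/ is a plosive (sonority 1).
/j/ is a semivowel (sonority 7).
/s/→/f/: change +0.
/f/→/d/: change +2.
/d/→/j/: change -6.
Minimum = -6.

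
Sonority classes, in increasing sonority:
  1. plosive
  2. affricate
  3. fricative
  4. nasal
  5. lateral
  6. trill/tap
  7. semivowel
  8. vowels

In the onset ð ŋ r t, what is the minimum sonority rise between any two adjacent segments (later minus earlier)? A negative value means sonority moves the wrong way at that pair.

-5

/ð/ is a fricative (sonority 3).
/ŋ/ is a nasal (sonority 4).
/r/ is a trill/tap (sonority 6).
/t/ is a plosive (sonority 1).
/ð/→/ŋ/: change +1.
/ŋ/→/r/: change +2.
/r/→/t/: change -5.
Minimum = -5.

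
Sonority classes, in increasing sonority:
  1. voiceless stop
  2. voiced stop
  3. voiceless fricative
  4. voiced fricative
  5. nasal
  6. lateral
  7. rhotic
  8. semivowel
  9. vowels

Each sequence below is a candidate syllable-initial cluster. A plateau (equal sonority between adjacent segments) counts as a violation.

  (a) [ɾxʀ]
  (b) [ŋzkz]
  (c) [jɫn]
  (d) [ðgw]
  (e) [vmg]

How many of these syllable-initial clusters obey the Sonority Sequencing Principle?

(a) [ɾxʀ]: profile 7-3-7 — violates.
(b) [ŋzkz]: profile 5-4-1-4 — violates.
(c) [jɫn]: profile 8-6-5 — violates.
(d) [ðgw]: profile 4-2-8 — violates.
(e) [vmg]: profile 4-5-2 — violates.

0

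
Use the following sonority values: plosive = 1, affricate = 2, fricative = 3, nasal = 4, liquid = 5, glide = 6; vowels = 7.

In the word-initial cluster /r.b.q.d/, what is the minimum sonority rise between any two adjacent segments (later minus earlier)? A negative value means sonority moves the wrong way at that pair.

/r/: liquid = 5.
/b/: plosive = 1.
/q/: plosive = 1.
/d/: plosive = 1.
/r/→/b/: change -4.
/b/→/q/: change +0.
/q/→/d/: change +0.
Minimum = -4.

-4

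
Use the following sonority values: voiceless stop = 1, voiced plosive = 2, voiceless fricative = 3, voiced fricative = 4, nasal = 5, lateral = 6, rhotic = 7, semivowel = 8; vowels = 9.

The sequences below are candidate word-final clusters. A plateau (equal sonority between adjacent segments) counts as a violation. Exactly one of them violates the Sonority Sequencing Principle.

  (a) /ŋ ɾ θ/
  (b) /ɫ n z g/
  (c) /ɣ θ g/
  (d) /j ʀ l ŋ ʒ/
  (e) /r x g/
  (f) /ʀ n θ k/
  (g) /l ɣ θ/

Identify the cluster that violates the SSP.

a

(a) sonority 5-7-3: ill-formed.
(b) sonority 6-5-4-2: well-formed.
(c) sonority 4-3-2: well-formed.
(d) sonority 8-7-6-5-4: well-formed.
(e) sonority 7-3-2: well-formed.
(f) sonority 7-5-3-1: well-formed.
(g) sonority 6-4-3: well-formed.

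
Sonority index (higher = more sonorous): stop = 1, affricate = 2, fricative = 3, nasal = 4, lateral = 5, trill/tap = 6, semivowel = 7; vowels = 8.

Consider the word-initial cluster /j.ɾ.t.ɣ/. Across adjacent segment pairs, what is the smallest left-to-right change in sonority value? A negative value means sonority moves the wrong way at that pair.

-5

/j/: semivowel = 7.
/ɾ/: trill/tap = 6.
/t/: stop = 1.
/ɣ/: fricative = 3.
/j/→/ɾ/: change -1.
/ɾ/→/t/: change -5.
/t/→/ɣ/: change +2.
Minimum = -5.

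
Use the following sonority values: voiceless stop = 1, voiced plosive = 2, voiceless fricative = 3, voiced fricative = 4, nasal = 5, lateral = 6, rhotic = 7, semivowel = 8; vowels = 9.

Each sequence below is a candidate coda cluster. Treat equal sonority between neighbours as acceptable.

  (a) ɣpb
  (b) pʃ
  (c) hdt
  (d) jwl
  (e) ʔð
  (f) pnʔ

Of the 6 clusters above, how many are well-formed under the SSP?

2

(a) 4-1-2 → violates
(b) 1-3 → violates
(c) 3-2-1 → obeys
(d) 8-8-6 → obeys
(e) 1-4 → violates
(f) 1-5-1 → violates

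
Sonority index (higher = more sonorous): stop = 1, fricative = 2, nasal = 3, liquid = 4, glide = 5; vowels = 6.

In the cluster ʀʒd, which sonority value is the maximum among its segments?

/ʀ/ is a liquid (sonority 4).
/ʒ/ is a fricative (sonority 2).
/d/ is a stop (sonority 1).
The maximum is 4.

4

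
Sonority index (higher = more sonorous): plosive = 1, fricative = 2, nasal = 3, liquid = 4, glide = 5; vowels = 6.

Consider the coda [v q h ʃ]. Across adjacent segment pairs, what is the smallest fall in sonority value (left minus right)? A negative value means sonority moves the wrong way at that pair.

/v/: fricative = 2.
/q/: plosive = 1.
/h/: fricative = 2.
/ʃ/: fricative = 2.
/v/→/q/: change +1.
/q/→/h/: change -1.
/h/→/ʃ/: change +0.
Minimum = -1.

-1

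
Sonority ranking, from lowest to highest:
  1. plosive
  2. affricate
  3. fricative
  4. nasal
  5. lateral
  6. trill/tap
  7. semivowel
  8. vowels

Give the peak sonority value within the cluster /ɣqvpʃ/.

/ɣ/ is a fricative (sonority 3).
/q/ is a plosive (sonority 1).
/v/ is a fricative (sonority 3).
/p/ is a plosive (sonority 1).
/ʃ/ is a fricative (sonority 3).
The maximum is 3.

3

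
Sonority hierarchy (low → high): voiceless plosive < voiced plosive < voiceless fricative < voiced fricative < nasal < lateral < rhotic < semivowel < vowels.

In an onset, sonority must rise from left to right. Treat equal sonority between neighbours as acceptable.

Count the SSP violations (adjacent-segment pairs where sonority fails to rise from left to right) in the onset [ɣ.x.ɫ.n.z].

/ɣ/ is a voiced fricative (sonority 4).
/x/ is a voiceless fricative (sonority 3).
/ɫ/ is a lateral (sonority 6).
/n/ is a nasal (sonority 5).
/z/ is a voiced fricative (sonority 4).
/ɣ/→/x/: 4→3 (does not rise) — violation.
/x/→/ɫ/: 3→6 (rises) — ok.
/ɫ/→/n/: 6→5 (does not rise) — violation.
/n/→/z/: 5→4 (does not rise) — violation.

3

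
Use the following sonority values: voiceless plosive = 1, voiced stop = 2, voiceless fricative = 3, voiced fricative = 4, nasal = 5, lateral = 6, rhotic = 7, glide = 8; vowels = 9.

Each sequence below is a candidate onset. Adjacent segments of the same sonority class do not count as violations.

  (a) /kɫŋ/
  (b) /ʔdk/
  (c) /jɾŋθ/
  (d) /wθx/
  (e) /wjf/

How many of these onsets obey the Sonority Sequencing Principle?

0

(a) /kɫŋ/: profile 1-6-5 — violates.
(b) /ʔdk/: profile 1-2-1 — violates.
(c) /jɾŋθ/: profile 8-7-5-3 — violates.
(d) /wθx/: profile 8-3-3 — violates.
(e) /wjf/: profile 8-8-3 — violates.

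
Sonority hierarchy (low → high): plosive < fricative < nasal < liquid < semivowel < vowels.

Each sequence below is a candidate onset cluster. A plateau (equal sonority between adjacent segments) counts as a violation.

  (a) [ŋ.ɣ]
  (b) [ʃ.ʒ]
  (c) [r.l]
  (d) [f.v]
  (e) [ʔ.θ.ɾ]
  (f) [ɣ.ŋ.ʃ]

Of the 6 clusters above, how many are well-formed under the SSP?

1

(a) sonority 3-2: ill-formed.
(b) sonority 2-2: ill-formed.
(c) sonority 4-4: ill-formed.
(d) sonority 2-2: ill-formed.
(e) sonority 1-2-4: well-formed.
(f) sonority 2-3-2: ill-formed.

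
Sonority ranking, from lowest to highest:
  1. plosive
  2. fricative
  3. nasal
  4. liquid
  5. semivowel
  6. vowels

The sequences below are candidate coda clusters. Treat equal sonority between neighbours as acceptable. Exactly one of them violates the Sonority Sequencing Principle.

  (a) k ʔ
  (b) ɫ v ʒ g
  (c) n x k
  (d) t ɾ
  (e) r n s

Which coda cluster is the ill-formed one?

(a) sonority 1-1: well-formed.
(b) sonority 4-2-2-1: well-formed.
(c) sonority 3-2-1: well-formed.
(d) sonority 1-4: ill-formed.
(e) sonority 4-3-2: well-formed.

d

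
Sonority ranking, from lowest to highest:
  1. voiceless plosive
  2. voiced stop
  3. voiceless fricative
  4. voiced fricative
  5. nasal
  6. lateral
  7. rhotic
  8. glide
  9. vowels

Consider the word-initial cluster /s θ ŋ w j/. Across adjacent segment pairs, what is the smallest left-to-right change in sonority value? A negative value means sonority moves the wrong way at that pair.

/s/: voiceless fricative = 3.
/θ/: voiceless fricative = 3.
/ŋ/: nasal = 5.
/w/: glide = 8.
/j/: glide = 8.
/s/→/θ/: change +0.
/θ/→/ŋ/: change +2.
/ŋ/→/w/: change +3.
/w/→/j/: change +0.
Minimum = 0.

0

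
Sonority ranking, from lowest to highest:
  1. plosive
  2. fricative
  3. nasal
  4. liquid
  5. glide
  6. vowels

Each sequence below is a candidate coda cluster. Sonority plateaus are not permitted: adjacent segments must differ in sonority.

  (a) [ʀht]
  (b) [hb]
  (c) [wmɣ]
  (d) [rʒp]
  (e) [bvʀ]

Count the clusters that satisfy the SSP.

4

(a) sonority 4-2-1: well-formed.
(b) sonority 2-1: well-formed.
(c) sonority 5-3-2: well-formed.
(d) sonority 4-2-1: well-formed.
(e) sonority 1-2-4: ill-formed.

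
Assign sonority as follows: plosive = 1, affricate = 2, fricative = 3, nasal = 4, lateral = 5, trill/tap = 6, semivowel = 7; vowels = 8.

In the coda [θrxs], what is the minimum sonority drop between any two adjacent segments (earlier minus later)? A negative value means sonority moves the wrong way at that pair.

/θ/ is a fricative (sonority 3).
/r/ is a trill/tap (sonority 6).
/x/ is a fricative (sonority 3).
/s/ is a fricative (sonority 3).
/θ/→/r/: change -3.
/r/→/x/: change +3.
/x/→/s/: change +0.
Minimum = -3.

-3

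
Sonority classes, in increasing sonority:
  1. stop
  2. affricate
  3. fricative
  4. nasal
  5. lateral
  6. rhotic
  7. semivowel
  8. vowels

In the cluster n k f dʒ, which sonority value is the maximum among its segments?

/n/ — nasal, sonority 4.
/k/ — stop, sonority 1.
/f/ — fricative, sonority 3.
/dʒ/ — affricate, sonority 2.
The maximum is 4.

4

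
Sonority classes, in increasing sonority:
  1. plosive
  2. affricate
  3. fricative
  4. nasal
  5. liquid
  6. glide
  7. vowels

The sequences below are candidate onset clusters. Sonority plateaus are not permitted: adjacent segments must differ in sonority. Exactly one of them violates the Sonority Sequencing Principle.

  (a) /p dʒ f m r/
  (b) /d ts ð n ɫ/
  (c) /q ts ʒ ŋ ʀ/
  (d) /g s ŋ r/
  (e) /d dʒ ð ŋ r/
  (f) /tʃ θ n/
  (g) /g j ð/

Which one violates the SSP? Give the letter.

g

(a) /p dʒ f m r/: profile 1-2-3-4-5 — obeys.
(b) /d ts ð n ɫ/: profile 1-2-3-4-5 — obeys.
(c) /q ts ʒ ŋ ʀ/: profile 1-2-3-4-5 — obeys.
(d) /g s ŋ r/: profile 1-3-4-5 — obeys.
(e) /d dʒ ð ŋ r/: profile 1-2-3-4-5 — obeys.
(f) /tʃ θ n/: profile 2-3-4 — obeys.
(g) /g j ð/: profile 1-6-3 — violates.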